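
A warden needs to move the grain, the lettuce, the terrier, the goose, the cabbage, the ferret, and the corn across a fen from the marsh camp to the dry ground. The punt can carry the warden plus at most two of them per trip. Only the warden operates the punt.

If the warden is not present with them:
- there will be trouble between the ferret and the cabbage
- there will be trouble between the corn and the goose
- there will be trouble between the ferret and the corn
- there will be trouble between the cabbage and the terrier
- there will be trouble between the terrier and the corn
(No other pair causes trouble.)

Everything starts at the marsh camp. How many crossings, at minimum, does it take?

9

Counting alone: the warden can take at most 2 across per trip to the dry ground, so moving all 7 needs at least 4 loaded trips out, with a return between consecutive ones — at least 7 crossings.
The safety rule pushes this higher. Following every safe sequence of crossings, the most of the 7 that can be at the dry ground as the punt arrives there on crossing 7 is 6 — never all 7.
So no plan with fewer than 9 crossings exists, and this one achieves 9:
1. Warden goes to the dry ground with the cabbage and the corn.
2. Warden goes back to the marsh camp alone.
3. Warden goes to the dry ground with the grain.
4. Warden goes back to the marsh camp alone.
5. Warden goes to the dry ground with the lettuce and the terrier.
6. Warden goes back to the marsh camp with the cabbage and the corn.
7. Warden goes to the dry ground with the ferret and the goose.
8. Warden goes back to the marsh camp alone.
9. Warden goes to the dry ground with the cabbage and the corn.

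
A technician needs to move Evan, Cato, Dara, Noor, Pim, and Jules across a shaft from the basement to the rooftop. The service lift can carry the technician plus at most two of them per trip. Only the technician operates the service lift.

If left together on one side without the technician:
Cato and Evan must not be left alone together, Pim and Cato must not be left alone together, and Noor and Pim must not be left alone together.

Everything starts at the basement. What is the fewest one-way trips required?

Counting alone: the technician can take at most 2 across per trip to the rooftop, so moving all 6 needs at least 3 loaded trips out, with a return between consecutive ones — at least 5 crossings.
The plan below uses exactly 5 crossings, so it is optimal:
1. Technician goes to the rooftop with Evan and Pim.  [the basement: Cato, Dara, Jules, Noor | the rooftop: Evan, Pim]
2. Technician goes back to the basement alone.  [the basement: Cato, Dara, Jules, Noor | the rooftop: Evan, Pim]
3. Technician goes to the rooftop with Dara and Jules.  [the basement: Cato, Noor | the rooftop: Dara, Evan, Jules, Pim]
4. Technician goes back to the basement alone.  [the basement: Cato, Noor | the rooftop: Dara, Evan, Jules, Pim]
5. Technician goes to the rooftop with Cato and Noor.  [the basement: — | the rooftop: Cato, Dara, Evan, Jules, Noor, Pim]

5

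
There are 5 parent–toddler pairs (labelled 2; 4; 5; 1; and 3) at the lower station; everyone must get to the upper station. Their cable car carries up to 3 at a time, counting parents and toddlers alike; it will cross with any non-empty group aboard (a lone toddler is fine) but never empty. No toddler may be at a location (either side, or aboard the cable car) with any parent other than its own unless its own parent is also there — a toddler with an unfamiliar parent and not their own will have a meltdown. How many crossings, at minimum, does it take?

11

Counting alone: each trip to the upper station takes at most 3 across and each return brings at least 1 back, so after t trips out (and t−1 returns) at most 3t − (t−1) of the 10 are across; that first reaches 10 at t = 5, so at least 9 crossings are needed.
The safety rule pushes this higher. Following every safe sequence of crossings, the most of the 10 that can be at the upper station as the cable car arrives there on crossing 9 is 9 — never all 10.
So no plan with fewer than 11 crossings exists, and this one achieves 11:
1. parent 2 and toddler 2 cross → the upper station.
2. parent 2 crosses ← the lower station.
3. toddler 1, toddler 4, and toddler 5 cross → the upper station.
4. toddler 2 crosses ← the lower station.
5. parent 1, parent 4, and parent 5 cross → the upper station.
6. parent 4 and toddler 4 cross ← the lower station.
7. parent 2, parent 3, and parent 4 cross → the upper station.
8. toddler 5 crosses ← the lower station.
9. toddler 2 and toddler 4 cross → the upper station.
10. toddler 2 crosses ← the lower station.
11. toddler 2, toddler 3, and toddler 5 cross → the upper station.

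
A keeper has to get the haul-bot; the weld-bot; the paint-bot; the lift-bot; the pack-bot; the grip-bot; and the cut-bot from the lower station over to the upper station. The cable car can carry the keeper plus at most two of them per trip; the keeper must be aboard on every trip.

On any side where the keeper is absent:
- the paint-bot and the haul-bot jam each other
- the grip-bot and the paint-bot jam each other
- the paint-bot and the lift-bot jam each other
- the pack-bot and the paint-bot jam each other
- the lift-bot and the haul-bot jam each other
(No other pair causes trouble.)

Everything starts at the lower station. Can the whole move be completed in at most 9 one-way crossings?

Counting alone: the keeper can take at most 2 across per trip to the upper station, so moving all 7 needs at least 4 loaded trips out, with a return between consecutive ones — at least 7 crossings.
The safety rule pushes this higher. Following every safe sequence of crossings, the most of the 7 that can be at the upper station as the cable car arrives there on crossings 7, 9 is 5, 6 respectively — never all 7.
So the move cannot be finished within 9 crossings. (The shortest complete plan takes 11:)
1. Keeper goes to the upper station with the haul-bot and the paint-bot.  [the lower station: the cut-bot, the grip-bot, the lift-bot, the pack-bot, the weld-bot | the upper station: the haul-bot, the paint-bot]
2. Keeper goes back to the lower station with the haul-bot.  [the lower station: the cut-bot, the grip-bot, the haul-bot, the lift-bot, the pack-bot, the weld-bot | the upper station: the paint-bot]
3. Keeper goes to the upper station with the haul-bot and the weld-bot.  [the lower station: the cut-bot, the grip-bot, the lift-bot, the pack-bot | the upper station: the haul-bot, the paint-bot, the weld-bot]
4. Keeper goes back to the lower station with the haul-bot.  [the lower station: the cut-bot, the grip-bot, the haul-bot, the lift-bot, the pack-bot | the upper station: the paint-bot, the weld-bot]
5. Keeper goes to the upper station with the haul-bot and the pack-bot.  [the lower station: the cut-bot, the grip-bot, the lift-bot | the upper station: the haul-bot, the pack-bot, the paint-bot, the weld-bot]
6. Keeper goes back to the lower station with the paint-bot.  [the lower station: the cut-bot, the grip-bot, the lift-bot, the paint-bot | the upper station: the haul-bot, the pack-bot, the weld-bot]
7. Keeper goes to the upper station with the grip-bot and the paint-bot.  [the lower station: the cut-bot, the lift-bot | the upper station: the grip-bot, the haul-bot, the pack-bot, the paint-bot, the weld-bot]
8. Keeper goes back to the lower station with the paint-bot.  [the lower station: the cut-bot, the lift-bot, the paint-bot | the upper station: the grip-bot, the haul-bot, the pack-bot, the weld-bot]
9. Keeper goes to the upper station with the cut-bot and the paint-bot.  [the lower station: the lift-bot | the upper station: the cut-bot, the grip-bot, the haul-bot, the pack-bot, the paint-bot, the weld-bot]
10. Keeper goes back to the lower station with the paint-bot.  [the lower station: the lift-bot, the paint-bot | the upper station: the cut-bot, the grip-bot, the haul-bot, the pack-bot, the weld-bot]
11. Keeper goes to the upper station with the lift-bot and the paint-bot.  [the lower station: — | the upper station: the cut-bot, the grip-bot, the haul-bot, the lift-bot, the pack-bot, the paint-bot, the weld-bot]

No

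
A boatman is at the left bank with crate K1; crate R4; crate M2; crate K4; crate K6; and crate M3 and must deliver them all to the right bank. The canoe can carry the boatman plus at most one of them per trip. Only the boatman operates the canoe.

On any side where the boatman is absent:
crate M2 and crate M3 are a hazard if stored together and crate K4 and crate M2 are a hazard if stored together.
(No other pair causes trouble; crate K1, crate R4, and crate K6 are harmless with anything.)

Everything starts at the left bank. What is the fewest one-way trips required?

Counting alone: the boatman can take at most 1 across per trip to the right bank, so moving all 6 needs at least 6 loaded trips out, with a return between consecutive ones — at least 11 crossings.
The safety rule pushes this higher. Following every safe sequence of crossings, the most of the 6 that can be at the right bank as the canoe arrives there on crossing 11 is 5 — never all 6.
So no plan with fewer than 13 crossings exists, and this one achieves 13:
1. Boatman goes to the right bank with crate M2.  [the left bank: crate K1, crate K4, crate K6, crate M3, crate R4 | the right bank: crate M2]
2. Boatman goes back to the left bank alone.  [the left bank: crate K1, crate K4, crate K6, crate M3, crate R4 | the right bank: crate M2]
3. Boatman goes to the right bank with crate K1.  [the left bank: crate K4, crate K6, crate M3, crate R4 | the right bank: crate K1, crate M2]
4. Boatman goes back to the left bank alone.  [the left bank: crate K4, crate K6, crate M3, crate R4 | the right bank: crate K1, crate M2]
5. Boatman goes to the right bank with crate R4.  [the left bank: crate K4, crate K6, crate M3 | the right bank: crate K1, crate M2, crate R4]
6. Boatman goes back to the left bank alone.  [the left bank: crate K4, crate K6, crate M3 | the right bank: crate K1, crate M2, crate R4]
7. Boatman goes to the right bank with crate K4.  [the left bank: crate K6, crate M3 | the right bank: crate K1, crate K4, crate M2, crate R4]
8. Boatman goes back to the left bank with crate M2.  [the left bank: crate K6, crate M2, crate M3 | the right bank: crate K1, crate K4, crate R4]
9. Boatman goes to the right bank with crate M3.  [the left bank: crate K6, crate M2 | the right bank: crate K1, crate K4, crate M3, crate R4]
10. Boatman goes back to the left bank alone.  [the left bank: crate K6, crate M2 | the right bank: crate K1, crate K4, crate M3, crate R4]
11. Boatman goes to the right bank with crate K6.  [the left bank: crate M2 | the right bank: crate K1, crate K4, crate K6, crate M3, crate R4]
12. Boatman goes back to the left bank alone.  [the left bank: crate M2 | the right bank: crate K1, crate K4, crate K6, crate M3, crate R4]
13. Boatman goes to the right bank with crate M2.  [the left bank: — | the right bank: crate K1, crate K4, crate K6, crate M2, crate M3, crate R4]

13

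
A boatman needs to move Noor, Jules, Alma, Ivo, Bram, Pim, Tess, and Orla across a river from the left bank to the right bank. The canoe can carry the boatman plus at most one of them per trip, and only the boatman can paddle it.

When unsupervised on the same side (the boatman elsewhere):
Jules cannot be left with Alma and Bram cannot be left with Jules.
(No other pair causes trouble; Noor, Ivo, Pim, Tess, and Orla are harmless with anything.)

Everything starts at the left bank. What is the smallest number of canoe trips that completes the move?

Counting alone: the boatman can take at most 1 across per trip to the right bank, so moving all 8 needs at least 8 loaded trips out, with a return between consecutive ones — at least 15 crossings.
The safety rule pushes this higher. Following every safe sequence of crossings, the most of the 8 that can be at the right bank as the canoe arrives there on crossing 15 is 7 — never all 8.
So no plan with fewer than 17 crossings exists, and this one achieves 17:
1. Boatman goes to the right bank with Jules.
2. Boatman goes back to the left bank alone.
3. Boatman goes to the right bank with Noor.
4. Boatman goes back to the left bank alone.
5. Boatman goes to the right bank with Alma.
6. Boatman goes back to the left bank with Jules.
7. Boatman goes to the right bank with Bram.
8. Boatman goes back to the left bank alone.
9. Boatman goes to the right bank with Ivo.
10. Boatman goes back to the left bank alone.
11. Boatman goes to the right bank with Pim.
12. Boatman goes back to the left bank alone.
13. Boatman goes to the right bank with Tess.
14. Boatman goes back to the left bank alone.
15. Boatman goes to the right bank with Orla.
16. Boatman goes back to the left bank alone.
17. Boatman goes to the right bank with Jules.

17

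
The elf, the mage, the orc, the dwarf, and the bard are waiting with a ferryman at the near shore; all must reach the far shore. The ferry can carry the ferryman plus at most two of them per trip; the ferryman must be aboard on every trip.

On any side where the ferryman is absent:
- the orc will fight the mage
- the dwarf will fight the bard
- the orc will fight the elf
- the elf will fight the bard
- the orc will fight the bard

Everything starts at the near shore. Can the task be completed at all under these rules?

Yes

1. Ferryman goes to the far shore with the bard and the orc.  [the near shore: the dwarf, the elf, the mage | the far shore: the bard, the orc]
2. Ferryman goes back to the near shore with the orc.  [the near shore: the dwarf, the elf, the mage, the orc | the far shore: the bard]
3. Ferryman goes to the far shore with the elf and the mage.  [the near shore: the dwarf, the orc | the far shore: the bard, the elf, the mage]
4. Ferryman goes back to the near shore with the elf.  [the near shore: the dwarf, the elf, the orc | the far shore: the bard, the mage]
5. Ferryman goes to the far shore with the dwarf and the elf.  [the near shore: the orc | the far shore: the bard, the dwarf, the elf, the mage]
6. Ferryman goes back to the near shore with the bard.  [the near shore: the bard, the orc | the far shore: the dwarf, the elf, the mage]
7. Ferryman goes to the far shore with the bard and the orc.  [the near shore: — | the far shore: the bard, the dwarf, the elf, the mage, the orc]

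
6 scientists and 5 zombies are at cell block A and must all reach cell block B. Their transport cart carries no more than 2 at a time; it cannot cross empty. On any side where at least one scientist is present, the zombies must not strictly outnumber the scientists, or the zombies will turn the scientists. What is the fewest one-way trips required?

19

Counting alone: each trip to cell block B takes at most 2 across and each return brings at least 1 back, so after t trips out (and t−1 returns) at most 2t − (t−1) of the 11 are across; that first reaches 11 at t = 10, so at least 19 crossings are needed.
The plan below uses exactly 19 crossings, so it is optimal:
1. 2 zombies → cell block B.  (cell block A: 6S 3Z; cell block B: 0S 2Z)
2. 1 zombie ← cell block A.  (cell block A: 6S 4Z; cell block B: 0S 1Z)
3. 2 zombies → cell block B.  (cell block A: 6S 2Z; cell block B: 0S 3Z)
4. 1 zombie ← cell block A.  (cell block A: 6S 3Z; cell block B: 0S 2Z)
5. 2 scientists → cell block B.  (cell block A: 4S 3Z; cell block B: 2S 2Z)
6. 1 zombie ← cell block A.  (cell block A: 4S 4Z; cell block B: 2S 1Z)
7. 1 scientist and 1 zombie → cell block B.  (cell block A: 3S 3Z; cell block B: 3S 2Z)
8. 1 scientist ← cell block A.  (cell block A: 4S 3Z; cell block B: 2S 2Z)
9. 1 scientist and 1 zombie → cell block B.  (cell block A: 3S 2Z; cell block B: 3S 3Z)
10. 1 zombie ← cell block A.  (cell block A: 3S 3Z; cell block B: 3S 2Z)
11. 1 scientist and 1 zombie → cell block B.  (cell block A: 2S 2Z; cell block B: 4S 3Z)
12. 1 scientist ← cell block A.  (cell block A: 3S 2Z; cell block B: 3S 3Z)
13. 1 scientist and 1 zombie → cell block B.  (cell block A: 2S 1Z; cell block B: 4S 4Z)
14. 1 zombie ← cell block A.  (cell block A: 2S 2Z; cell block B: 4S 3Z)
15. 1 scientist and 1 zombie → cell block B.  (cell block A: 1S 1Z; cell block B: 5S 4Z)
16. 1 scientist ← cell block A.  (cell block A: 2S 1Z; cell block B: 4S 4Z)
17. 1 scientist and 1 zombie → cell block B.  (cell block A: 1S 0Z; cell block B: 5S 5Z)
18. 1 zombie ← cell block A.  (cell block A: 1S 1Z; cell block B: 5S 4Z)
19. 1 scientist and 1 zombie → cell block B.  (cell block A: 0S 0Z; cell block B: 6S 5Z)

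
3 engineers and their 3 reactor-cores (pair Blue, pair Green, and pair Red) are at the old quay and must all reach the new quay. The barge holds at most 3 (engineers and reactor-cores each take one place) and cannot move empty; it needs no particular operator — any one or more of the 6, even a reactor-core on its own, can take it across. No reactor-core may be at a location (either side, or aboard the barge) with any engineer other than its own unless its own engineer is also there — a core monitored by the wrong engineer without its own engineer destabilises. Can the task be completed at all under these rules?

Yes

1. engineer Blue and reactor-core Blue cross → the new quay.
2. engineer Blue crosses ← the old quay.
3. engineer Blue, engineer Green, and engineer Red cross → the new quay.
4. reactor-core Blue crosses ← the old quay.
5. reactor-core Blue, reactor-core Green, and reactor-core Red cross → the new quay.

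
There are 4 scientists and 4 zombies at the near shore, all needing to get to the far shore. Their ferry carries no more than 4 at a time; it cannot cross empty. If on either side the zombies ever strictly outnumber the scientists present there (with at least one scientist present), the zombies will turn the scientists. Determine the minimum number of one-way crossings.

5

Counting alone: each trip to the far shore takes at most 4 across and each return brings at least 1 back, so after t trips out (and t−1 returns) at most 4t − (t−1) of the 8 are across; that first reaches 8 at t = 3, so at least 5 crossings are needed.
The plan below uses exactly 5 crossings, so it is optimal:
1. 2 zombies → the far shore.  (the near shore: 4S 2Z; the far shore: 0S 2Z)
2. 1 zombie ← the near shore.  (the near shore: 4S 3Z; the far shore: 0S 1Z)
3. 4 scientists → the far shore.  (the near shore: 0S 3Z; the far shore: 4S 1Z)
4. 1 zombie ← the near shore.  (the near shore: 0S 4Z; the far shore: 4S 0Z)
5. 4 zombies → the far shore.  (the near shore: 0S 0Z; the far shore: 4S 4Z)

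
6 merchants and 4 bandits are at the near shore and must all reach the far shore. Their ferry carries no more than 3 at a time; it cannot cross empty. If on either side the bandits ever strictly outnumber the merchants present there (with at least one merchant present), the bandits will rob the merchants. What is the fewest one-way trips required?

9

Counting alone: each trip to the far shore takes at most 3 across and each return brings at least 1 back, so after t trips out (and t−1 returns) at most 3t − (t−1) of the 10 are across; that first reaches 10 at t = 5, so at least 9 crossings are needed.
The plan below uses exactly 9 crossings, so it is optimal:
1. 2 bandits → the far shore.  (the near shore: 6M 2B; the far shore: 0M 2B)
2. 1 bandit ← the near shore.  (the near shore: 6M 3B; the far shore: 0M 1B)
3. 3 bandits → the far shore.  (the near shore: 6M 0B; the far shore: 0M 4B)
4. 1 bandit ← the near shore.  (the near shore: 6M 1B; the far shore: 0M 3B)
5. 3 merchants → the far shore.  (the near shore: 3M 1B; the far shore: 3M 3B)
6. 1 bandit ← the near shore.  (the near shore: 3M 2B; the far shore: 3M 2B)
7. 1 merchant and 2 bandits → the far shore.  (the near shore: 2M 0B; the far shore: 4M 4B)
8. 1 bandit ← the near shore.  (the near shore: 2M 1B; the far shore: 4M 3B)
9. 2 merchants and 1 bandit → the far shore.  (the near shore: 0M 0B; the far shore: 6M 4B)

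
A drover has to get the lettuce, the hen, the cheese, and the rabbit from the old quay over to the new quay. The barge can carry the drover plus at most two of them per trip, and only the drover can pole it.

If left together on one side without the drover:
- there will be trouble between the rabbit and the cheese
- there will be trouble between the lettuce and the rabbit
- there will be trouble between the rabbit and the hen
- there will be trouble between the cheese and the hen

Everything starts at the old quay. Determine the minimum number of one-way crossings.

Counting alone: the drover can take at most 2 across per trip to the new quay, so moving all 4 needs at least 2 loaded trips out, with a return between consecutive ones — at least 3 crossings.
The safety rule pushes this higher. Following every safe sequence of crossings, the most of the 4 that can be at the new quay as the barge arrives there on crossing 3 is 3 — never all 4.
So no plan with fewer than 5 crossings exists, and this one achieves 5:
1. Drover goes to the new quay with the hen and the rabbit.  [the old quay: the cheese, the lettuce | the new quay: the hen, the rabbit]
2. Drover goes back to the old quay with the hen.  [the old quay: the cheese, the hen, the lettuce | the new quay: the rabbit]
3. Drover goes to the new quay with the hen and the lettuce.  [the old quay: the cheese | the new quay: the hen, the lettuce, the rabbit]
4. Drover goes back to the old quay with the rabbit.  [the old quay: the cheese, the rabbit | the new quay: the hen, the lettuce]
5. Drover goes to the new quay with the cheese and the rabbit.  [the old quay: — | the new quay: the cheese, the hen, the lettuce, the rabbit]

5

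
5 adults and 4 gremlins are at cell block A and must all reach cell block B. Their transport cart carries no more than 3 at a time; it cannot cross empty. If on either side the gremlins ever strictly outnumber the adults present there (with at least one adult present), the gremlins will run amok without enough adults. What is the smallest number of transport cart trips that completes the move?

7

Counting alone: each trip to cell block B takes at most 3 across and each return brings at least 1 back, so after t trips out (and t−1 returns) at most 3t − (t−1) of the 9 are across; that first reaches 9 at t = 4, so at least 7 crossings are needed.
The plan below uses exactly 7 crossings, so it is optimal:
1. 3 gremlins → cell block B.  (cell block A: 5A 1G; cell block B: 0A 3G)
2. 1 gremlin ← cell block A.  (cell block A: 5A 2G; cell block B: 0A 2G)
3. 3 adults → cell block B.  (cell block A: 2A 2G; cell block B: 3A 2G)
4. 1 adult ← cell block A.  (cell block A: 3A 2G; cell block B: 2A 2G)
5. 2 adults and 1 gremlin → cell block B.  (cell block A: 1A 1G; cell block B: 4A 3G)
6. 1 adult ← cell block A.  (cell block A: 2A 1G; cell block B: 3A 3G)
7. 2 adults and 1 gremlin → cell block B.  (cell block A: 0A 0G; cell block B: 5A 4G)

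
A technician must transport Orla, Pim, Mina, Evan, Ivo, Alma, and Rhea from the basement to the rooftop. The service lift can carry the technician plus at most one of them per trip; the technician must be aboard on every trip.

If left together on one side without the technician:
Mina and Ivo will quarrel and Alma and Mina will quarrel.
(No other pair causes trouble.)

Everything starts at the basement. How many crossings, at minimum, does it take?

Counting alone: the technician can take at most 1 across per trip to the rooftop, so moving all 7 needs at least 7 loaded trips out, with a return between consecutive ones — at least 13 crossings.
The safety rule pushes this higher. Following every safe sequence of crossings, the most of the 7 that can be at the rooftop as the service lift arrives there on crossing 13 is 6 — never all 7.
So no plan with fewer than 15 crossings exists, and this one achieves 15:
1. Technician goes to the rooftop with Mina.
2. Technician goes back to the basement alone.
3. Technician goes to the rooftop with Orla.
4. Technician goes back to the basement alone.
5. Technician goes to the rooftop with Pim.
6. Technician goes back to the basement alone.
7. Technician goes to the rooftop with Evan.
8. Technician goes back to the basement alone.
9. Technician goes to the rooftop with Ivo.
10. Technician goes back to the basement with Mina.
11. Technician goes to the rooftop with Alma.
12. Technician goes back to the basement alone.
13. Technician goes to the rooftop with Rhea.
14. Technician goes back to the basement alone.
15. Technician goes to the rooftop with Mina.

15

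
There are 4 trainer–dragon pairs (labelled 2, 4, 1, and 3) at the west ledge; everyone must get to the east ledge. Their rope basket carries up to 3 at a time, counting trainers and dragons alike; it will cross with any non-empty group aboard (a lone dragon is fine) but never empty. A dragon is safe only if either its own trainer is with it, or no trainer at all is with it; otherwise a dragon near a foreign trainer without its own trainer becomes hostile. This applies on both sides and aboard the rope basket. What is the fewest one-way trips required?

Counting alone: each trip to the east ledge takes at most 3 across and each return brings at least 1 back, so after t trips out (and t−1 returns) at most 3t − (t−1) of the 8 are across; that first reaches 8 at t = 4, so at least 7 crossings are needed.
The safety rule pushes this higher. Following every safe sequence of crossings, the most of the 8 that can be at the east ledge as the rope basket arrives there on crossing 7 is 7 — never all 8.
So no plan with fewer than 9 crossings exists, and this one achieves 9:
1. dragon 2 and trainer 2 cross → the east ledge.
2. trainer 2 crosses ← the west ledge.
3. dragon 4, trainer 2, and trainer 4 cross → the east ledge.
4. dragon 2 and trainer 2 cross ← the west ledge.
5. trainer 1, trainer 2, and trainer 3 cross → the east ledge.
6. dragon 4 crosses ← the west ledge.
7. dragon 2 and dragon 4 cross → the east ledge.
8. dragon 2 crosses ← the west ledge.
9. dragon 1, dragon 2, and dragon 3 cross → the east ledge.

9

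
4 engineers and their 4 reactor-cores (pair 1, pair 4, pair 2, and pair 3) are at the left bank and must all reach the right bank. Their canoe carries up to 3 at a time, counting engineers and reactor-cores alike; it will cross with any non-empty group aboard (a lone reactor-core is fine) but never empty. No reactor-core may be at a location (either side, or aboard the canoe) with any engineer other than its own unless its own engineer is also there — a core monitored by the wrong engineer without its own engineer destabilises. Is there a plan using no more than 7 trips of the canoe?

No

Counting alone: each trip to the right bank takes at most 3 across and each return brings at least 1 back, so after t trips out (and t−1 returns) at most 3t − (t−1) of the 8 are across; that first reaches 8 at t = 4, so at least 7 crossings are needed.
The safety rule pushes this higher. Following every safe sequence of crossings, the most of the 8 that can be at the right bank as the canoe arrives there on crossing 7 is 7 — never all 8.
So the move cannot be finished within 7 crossings. (The shortest complete plan takes 9:)
1. engineer 1 and reactor-core 1 cross → the right bank.
2. engineer 1 crosses ← the left bank.
3. engineer 1, engineer 4, and reactor-core 4 cross → the right bank.
4. engineer 1 and reactor-core 1 cross ← the left bank.
5. engineer 1, engineer 2, and engineer 3 cross → the right bank.
6. reactor-core 4 crosses ← the left bank.
7. reactor-core 1 and reactor-core 4 cross → the right bank.
8. reactor-core 1 crosses ← the left bank.
9. reactor-core 1, reactor-core 2, and reactor-core 3 cross → the right bank.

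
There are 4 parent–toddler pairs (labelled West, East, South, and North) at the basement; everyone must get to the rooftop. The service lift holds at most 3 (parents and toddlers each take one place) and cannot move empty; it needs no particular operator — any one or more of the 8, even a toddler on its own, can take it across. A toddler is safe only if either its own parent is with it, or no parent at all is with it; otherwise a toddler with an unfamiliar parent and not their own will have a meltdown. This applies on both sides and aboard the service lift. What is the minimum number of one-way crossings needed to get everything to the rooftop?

9

Counting alone: each trip to the rooftop takes at most 3 across and each return brings at least 1 back, so after t trips out (and t−1 returns) at most 3t − (t−1) of the 8 are across; that first reaches 8 at t = 4, so at least 7 crossings are needed.
The safety rule pushes this higher. Following every safe sequence of crossings, the most of the 8 that can be at the rooftop as the service lift arrives there on crossing 7 is 7 — never all 8.
So no plan with fewer than 9 crossings exists, and this one achieves 9:
1. parent West and toddler West cross → the rooftop.
2. parent West crosses ← the basement.
3. parent East, parent West, and toddler East cross → the rooftop.
4. parent West and toddler West cross ← the basement.
5. parent North, parent South, and parent West cross → the rooftop.
6. toddler East crosses ← the basement.
7. toddler East and toddler West cross → the rooftop.
8. toddler West crosses ← the basement.
9. toddler North, toddler South, and toddler West cross → the rooftop.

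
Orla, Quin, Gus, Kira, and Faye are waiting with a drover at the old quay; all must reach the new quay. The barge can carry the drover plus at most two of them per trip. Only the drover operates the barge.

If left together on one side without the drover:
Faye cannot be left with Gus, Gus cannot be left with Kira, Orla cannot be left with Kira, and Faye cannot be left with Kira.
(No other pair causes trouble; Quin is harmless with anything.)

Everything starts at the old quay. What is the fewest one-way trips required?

Counting alone: the drover can take at most 2 across per trip to the new quay, so moving all 5 needs at least 3 loaded trips out, with a return between consecutive ones — at least 5 crossings.
The safety rule pushes this higher. Following every safe sequence of crossings, the most of the 5 that can be at the new quay as the barge arrives there on crossing 5 is 4 — never all 5.
So no plan with fewer than 7 crossings exists, and this one achieves 7:
1. Drover goes to the new quay with Gus and Kira.
2. Drover goes back to the old quay with Gus.
3. Drover goes to the new quay with Gus and Orla.
4. Drover goes back to the old quay with Kira.
5. Drover goes to the new quay with Kira and Quin.
6. Drover goes back to the old quay with Kira.
7. Drover goes to the new quay with Faye and Kira.

7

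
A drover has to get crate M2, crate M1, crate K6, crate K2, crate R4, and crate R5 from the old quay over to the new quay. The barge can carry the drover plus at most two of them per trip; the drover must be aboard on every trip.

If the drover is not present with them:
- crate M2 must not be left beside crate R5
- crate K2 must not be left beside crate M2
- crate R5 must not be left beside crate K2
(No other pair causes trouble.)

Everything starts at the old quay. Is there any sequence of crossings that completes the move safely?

Yes

1. Drover goes to the new quay with crate K2 and crate M2.  [the old quay: crate K6, crate M1, crate R4, crate R5 | the new quay: crate K2, crate M2]
2. Drover goes back to the old quay with crate M2.  [the old quay: crate K6, crate M1, crate M2, crate R4, crate R5 | the new quay: crate K2]
3. Drover goes to the new quay with crate M1 and crate M2.  [the old quay: crate K6, crate R4, crate R5 | the new quay: crate K2, crate M1, crate M2]
4. Drover goes back to the old quay with crate M2.  [the old quay: crate K6, crate M2, crate R4, crate R5 | the new quay: crate K2, crate M1]
5. Drover goes to the new quay with crate K6 and crate M2.  [the old quay: crate R4, crate R5 | the new quay: crate K2, crate K6, crate M1, crate M2]
6. Drover goes back to the old quay with crate M2.  [the old quay: crate M2, crate R4, crate R5 | the new quay: crate K2, crate K6, crate M1]
7. Drover goes to the new quay with crate M2 and crate R4.  [the old quay: crate R5 | the new quay: crate K2, crate K6, crate M1, crate M2, crate R4]
8. Drover goes back to the old quay with crate M2.  [the old quay: crate M2, crate R5 | the new quay: crate K2, crate K6, crate M1, crate R4]
9. Drover goes to the new quay with crate M2 and crate R5.  [the old quay: — | the new quay: crate K2, crate K6, crate M1, crate M2, crate R4, crate R5]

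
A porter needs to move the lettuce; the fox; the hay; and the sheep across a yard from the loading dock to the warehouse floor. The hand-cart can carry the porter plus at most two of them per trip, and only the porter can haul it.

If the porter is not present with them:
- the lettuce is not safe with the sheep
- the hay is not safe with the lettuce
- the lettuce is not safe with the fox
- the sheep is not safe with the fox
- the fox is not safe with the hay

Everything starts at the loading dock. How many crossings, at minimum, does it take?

5

Counting alone: the porter can take at most 2 across per trip to the warehouse floor, so moving all 4 needs at least 2 loaded trips out, with a return between consecutive ones — at least 3 crossings.
The safety rule pushes this higher. Following every safe sequence of crossings, the most of the 4 that can be at the warehouse floor as the hand-cart arrives there on crossing 3 is 3 — never all 4.
So no plan with fewer than 5 crossings exists, and this one achieves 5:
1. Porter goes to the warehouse floor with the fox and the lettuce.  [the loading dock: the hay, the sheep | the warehouse floor: the fox, the lettuce]
2. Porter goes back to the loading dock with the lettuce.  [the loading dock: the hay, the lettuce, the sheep | the warehouse floor: the fox]
3. Porter goes to the warehouse floor with the hay and the sheep.  [the loading dock: the lettuce | the warehouse floor: the fox, the hay, the sheep]
4. Porter goes back to the loading dock with the fox.  [the loading dock: the fox, the lettuce | the warehouse floor: the hay, the sheep]
5. Porter goes to the warehouse floor with the fox and the lettuce.  [the loading dock: — | the warehouse floor: the fox, the hay, the lettuce, the sheep]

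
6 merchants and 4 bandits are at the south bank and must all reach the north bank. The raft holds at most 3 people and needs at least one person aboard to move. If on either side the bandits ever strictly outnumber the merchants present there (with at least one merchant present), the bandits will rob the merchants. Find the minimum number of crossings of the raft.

Counting alone: each trip to the north bank takes at most 3 across and each return brings at least 1 back, so after t trips out (and t−1 returns) at most 3t − (t−1) of the 10 are across; that first reaches 10 at t = 5, so at least 9 crossings are needed.
The plan below uses exactly 9 crossings, so it is optimal:
1. 2 bandits → the north bank.  (the south bank: 6M 2B; the north bank: 0M 2B)
2. 1 bandit ← the south bank.  (the south bank: 6M 3B; the north bank: 0M 1B)
3. 3 bandits → the north bank.  (the south bank: 6M 0B; the north bank: 0M 4B)
4. 1 bandit ← the south bank.  (the south bank: 6M 1B; the north bank: 0M 3B)
5. 3 merchants → the north bank.  (the south bank: 3M 1B; the north bank: 3M 3B)
6. 1 bandit ← the south bank.  (the south bank: 3M 2B; the north bank: 3M 2B)
7. 1 merchant and 2 bandits → the north bank.  (the south bank: 2M 0B; the north bank: 4M 4B)
8. 1 bandit ← the south bank.  (the south bank: 2M 1B; the north bank: 4M 3B)
9. 2 merchants and 1 bandit → the north bank.  (the south bank: 0M 0B; the north bank: 6M 4B)

9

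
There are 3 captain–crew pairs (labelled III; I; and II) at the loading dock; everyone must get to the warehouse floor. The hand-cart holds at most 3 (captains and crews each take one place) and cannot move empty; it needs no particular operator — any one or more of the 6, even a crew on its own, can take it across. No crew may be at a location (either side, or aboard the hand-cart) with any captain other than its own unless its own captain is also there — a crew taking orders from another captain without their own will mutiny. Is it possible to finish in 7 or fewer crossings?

Yes

Yes — this plan uses 5 crossings (≤ 7):
1. captain III and crew III cross → the warehouse floor.
2. captain III crosses ← the loading dock.
3. captain I, captain II, and captain III cross → the warehouse floor.
4. crew III crosses ← the loading dock.
5. crew I, crew II, and crew III cross → the warehouse floor.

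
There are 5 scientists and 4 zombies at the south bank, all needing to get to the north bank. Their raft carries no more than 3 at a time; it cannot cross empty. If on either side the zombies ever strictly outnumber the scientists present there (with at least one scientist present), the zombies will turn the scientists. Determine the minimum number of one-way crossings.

7

Counting alone: each trip to the north bank takes at most 3 across and each return brings at least 1 back, so after t trips out (and t−1 returns) at most 3t − (t−1) of the 9 are across; that first reaches 9 at t = 4, so at least 7 crossings are needed.
The plan below uses exactly 7 crossings, so it is optimal:
1. 3 zombies → the north bank.  (the south bank: 5S 1Z; the north bank: 0S 3Z)
2. 1 zombie ← the south bank.  (the south bank: 5S 2Z; the north bank: 0S 2Z)
3. 3 scientists → the north bank.  (the south bank: 2S 2Z; the north bank: 3S 2Z)
4. 1 scientist ← the south bank.  (the south bank: 3S 2Z; the north bank: 2S 2Z)
5. 2 scientists and 1 zombie → the north bank.  (the south bank: 1S 1Z; the north bank: 4S 3Z)
6. 1 scientist ← the south bank.  (the south bank: 2S 1Z; the north bank: 3S 3Z)
7. 2 scientists and 1 zombie → the north bank.  (the south bank: 0S 0Z; the north bank: 5S 4Z)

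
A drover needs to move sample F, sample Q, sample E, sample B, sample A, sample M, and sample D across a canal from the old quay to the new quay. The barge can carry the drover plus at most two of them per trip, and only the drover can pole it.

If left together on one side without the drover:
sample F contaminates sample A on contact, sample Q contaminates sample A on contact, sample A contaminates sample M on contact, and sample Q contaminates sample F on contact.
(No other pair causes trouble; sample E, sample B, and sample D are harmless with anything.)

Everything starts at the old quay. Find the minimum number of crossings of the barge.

Counting alone: the drover can take at most 2 across per trip to the new quay, so moving all 7 needs at least 4 loaded trips out, with a return between consecutive ones — at least 7 crossings.
The safety rule pushes this higher. Following every safe sequence of crossings, the most of the 7 that can be at the new quay as the barge arrives there on crossings 7, 9 is 5, 6 respectively — never all 7.
So no plan with fewer than 11 crossings exists, and this one achieves 11:
1. Drover goes to the new quay with sample A and sample F.
2. Drover goes back to the old quay with sample F.
3. Drover goes to the new quay with sample E and sample F.
4. Drover goes back to the old quay with sample F.
5. Drover goes to the new quay with sample B and sample F.
6. Drover goes back to the old quay with sample F.
7. Drover goes to the new quay with sample F and sample M.
8. Drover goes back to the old quay with sample A.
9. Drover goes to the new quay with sample D and sample Q.
10. Drover goes back to the old quay with sample F.
11. Drover goes to the new quay with sample A and sample F.

11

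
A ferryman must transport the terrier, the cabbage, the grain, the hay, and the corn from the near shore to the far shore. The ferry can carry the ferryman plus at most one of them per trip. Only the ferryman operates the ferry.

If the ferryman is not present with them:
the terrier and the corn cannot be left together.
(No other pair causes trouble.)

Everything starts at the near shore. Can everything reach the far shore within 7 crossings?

Counting alone: the ferryman can take at most 1 across per trip to the far shore, so moving all 5 needs at least 5 loaded trips out, with a return between consecutive ones — at least 9 crossings.
Since 7 < 9, 7 crossings cannot be enough. (The shortest complete plan in fact takes 9:)
1. Ferryman goes to the far shore with the terrier.  [the near shore: the cabbage, the corn, the grain, the hay | the far shore: the terrier]
2. Ferryman goes back to the near shore alone.  [the near shore: the cabbage, the corn, the grain, the hay | the far shore: the terrier]
3. Ferryman goes to the far shore with the cabbage.  [the near shore: the corn, the grain, the hay | the far shore: the cabbage, the terrier]
4. Ferryman goes back to the near shore alone.  [the near shore: the corn, the grain, the hay | the far shore: the cabbage, the terrier]
5. Ferryman goes to the far shore with the grain.  [the near shore: the corn, the hay | the far shore: the cabbage, the grain, the terrier]
6. Ferryman goes back to the near shore alone.  [the near shore: the corn, the hay | the far shore: the cabbage, the grain, the terrier]
7. Ferryman goes to the far shore with the hay.  [the near shore: the corn | the far shore: the cabbage, the grain, the hay, the terrier]
8. Ferryman goes back to the near shore alone.  [the near shore: the corn | the far shore: the cabbage, the grain, the hay, the terrier]
9. Ferryman goes to the far shore with the corn.  [the near shore: — | the far shore: the cabbage, the corn, the grain, the hay, the terrier]

No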